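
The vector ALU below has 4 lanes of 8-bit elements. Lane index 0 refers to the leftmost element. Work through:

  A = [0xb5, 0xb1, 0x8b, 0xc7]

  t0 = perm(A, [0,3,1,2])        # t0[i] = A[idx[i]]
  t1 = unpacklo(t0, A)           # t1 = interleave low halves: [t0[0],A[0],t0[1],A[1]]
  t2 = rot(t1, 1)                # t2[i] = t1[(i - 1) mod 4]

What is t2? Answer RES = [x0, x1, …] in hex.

RES = [0xb1, 0xb5, 0xb5, 0xc7]

  t0: b5 c7 b1 8b
  t1: b5 b5 c7 b1
  t2: b1 b5 b5 c7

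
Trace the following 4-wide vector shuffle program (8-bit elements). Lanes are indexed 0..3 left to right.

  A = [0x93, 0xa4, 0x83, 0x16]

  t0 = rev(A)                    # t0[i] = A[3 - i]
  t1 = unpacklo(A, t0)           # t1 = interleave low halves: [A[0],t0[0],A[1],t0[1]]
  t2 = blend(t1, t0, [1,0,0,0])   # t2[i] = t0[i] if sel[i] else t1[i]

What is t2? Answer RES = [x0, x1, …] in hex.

RES = [0x16, 0x16, 0xa4, 0x83]

t0 = [0x16, 0x83, 0xa4, 0x93]
t1 = [0x93, 0x16, 0xa4, 0x83]
t2 = [0x16, 0x16, 0xa4, 0x83]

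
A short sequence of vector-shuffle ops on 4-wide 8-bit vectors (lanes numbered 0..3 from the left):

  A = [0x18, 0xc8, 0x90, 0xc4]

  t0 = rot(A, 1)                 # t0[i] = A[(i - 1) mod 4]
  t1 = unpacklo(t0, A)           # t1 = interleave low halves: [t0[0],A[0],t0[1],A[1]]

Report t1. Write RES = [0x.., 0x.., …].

→ t0 |c4|18|c8|90|
→ t1 |c4|18|18|c8|

RES = [0xc4, 0x18, 0x18, 0xc8]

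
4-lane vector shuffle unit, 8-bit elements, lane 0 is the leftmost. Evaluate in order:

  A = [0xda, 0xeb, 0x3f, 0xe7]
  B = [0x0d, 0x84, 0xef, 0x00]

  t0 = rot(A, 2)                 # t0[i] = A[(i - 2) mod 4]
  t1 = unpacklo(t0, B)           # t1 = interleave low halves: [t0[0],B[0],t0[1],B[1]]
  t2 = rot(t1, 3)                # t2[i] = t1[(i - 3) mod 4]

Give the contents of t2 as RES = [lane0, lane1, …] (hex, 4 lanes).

RES = [0x0d, 0xe7, 0x84, 0x3f]

  t0: 3f e7 da eb
  t1: 3f 0d e7 84
  t2: 0d e7 84 3f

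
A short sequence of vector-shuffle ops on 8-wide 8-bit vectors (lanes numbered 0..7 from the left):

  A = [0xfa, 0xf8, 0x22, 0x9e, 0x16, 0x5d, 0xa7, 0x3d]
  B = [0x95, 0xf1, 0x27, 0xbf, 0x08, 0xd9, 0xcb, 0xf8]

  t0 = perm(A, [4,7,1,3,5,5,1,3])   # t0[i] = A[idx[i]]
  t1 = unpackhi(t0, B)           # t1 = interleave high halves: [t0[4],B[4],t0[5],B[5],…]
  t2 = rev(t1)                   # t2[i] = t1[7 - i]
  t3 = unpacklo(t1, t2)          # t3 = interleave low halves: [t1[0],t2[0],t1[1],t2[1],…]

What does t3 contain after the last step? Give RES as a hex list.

RES = [ 0x5d  0xf8  0x08  0x9e  0x5d  0xcb  0xd9  0xf8 ]

  t0: 16 3d f8 9e 5d 5d f8 9e
  t1: 5d 08 5d d9 f8 cb 9e f8
  t2: f8 9e cb f8 d9 5d 08 5d
  t3: 5d f8 08 9e 5d cb d9 f8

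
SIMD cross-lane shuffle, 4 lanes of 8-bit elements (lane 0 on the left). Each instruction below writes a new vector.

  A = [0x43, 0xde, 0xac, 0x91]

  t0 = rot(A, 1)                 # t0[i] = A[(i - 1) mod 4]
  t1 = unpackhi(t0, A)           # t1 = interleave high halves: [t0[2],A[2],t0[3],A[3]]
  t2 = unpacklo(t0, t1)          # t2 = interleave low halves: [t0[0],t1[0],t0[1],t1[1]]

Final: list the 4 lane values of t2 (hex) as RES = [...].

RES = [0x91, 0xde, 0x43, 0xac]

  t0: 91 43 de ac
  t1: de ac ac 91
  t2: 91 de 43 ac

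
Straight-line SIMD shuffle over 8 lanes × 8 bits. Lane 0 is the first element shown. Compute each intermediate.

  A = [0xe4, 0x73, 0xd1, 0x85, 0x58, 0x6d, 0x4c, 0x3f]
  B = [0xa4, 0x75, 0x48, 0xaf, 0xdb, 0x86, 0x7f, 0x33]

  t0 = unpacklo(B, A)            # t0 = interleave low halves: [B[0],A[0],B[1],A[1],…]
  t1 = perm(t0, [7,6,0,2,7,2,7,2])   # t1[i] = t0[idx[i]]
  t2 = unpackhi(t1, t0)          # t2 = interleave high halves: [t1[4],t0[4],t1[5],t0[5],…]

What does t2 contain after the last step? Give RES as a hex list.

RES = [ 0x85  0x48  0x75  0xd1  0x85  0xaf  0x75  0x85 ]

  t0: a4 e4 75 73 48 d1 af 85
  t1: 85 af a4 75 85 75 85 75
  t2: 85 48 75 d1 85 af 75 85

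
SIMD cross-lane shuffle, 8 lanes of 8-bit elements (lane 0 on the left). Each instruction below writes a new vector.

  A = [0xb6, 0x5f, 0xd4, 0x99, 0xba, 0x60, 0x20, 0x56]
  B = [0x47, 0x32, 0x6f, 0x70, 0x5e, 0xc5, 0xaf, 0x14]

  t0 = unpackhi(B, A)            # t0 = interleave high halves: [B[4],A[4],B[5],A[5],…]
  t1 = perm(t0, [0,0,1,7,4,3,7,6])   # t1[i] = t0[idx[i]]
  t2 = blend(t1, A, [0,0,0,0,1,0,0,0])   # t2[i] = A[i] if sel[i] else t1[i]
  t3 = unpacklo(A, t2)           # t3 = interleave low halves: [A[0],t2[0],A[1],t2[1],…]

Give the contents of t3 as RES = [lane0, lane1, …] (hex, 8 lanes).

  t0: 5e ba c5 60 af 20 14 56
  t1: 5e 5e ba 56 af 60 56 14
  t2: 5e 5e ba 56 ba 60 56 14
  t3: b6 5e 5f 5e d4 ba 99 56

RES = [ 0xb6  0x5e  0x5f  0x5e  0xd4  0xba  0x99  0x56 ]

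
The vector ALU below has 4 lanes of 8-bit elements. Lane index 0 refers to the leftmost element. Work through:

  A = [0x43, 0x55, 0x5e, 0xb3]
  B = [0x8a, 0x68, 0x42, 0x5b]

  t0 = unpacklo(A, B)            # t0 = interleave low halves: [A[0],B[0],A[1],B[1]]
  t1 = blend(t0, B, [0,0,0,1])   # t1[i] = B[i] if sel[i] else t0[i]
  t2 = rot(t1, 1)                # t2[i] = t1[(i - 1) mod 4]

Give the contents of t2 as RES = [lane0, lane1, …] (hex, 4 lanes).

  t0: 43 8a 55 68
  t1: 43 8a 55 5b
  t2: 5b 43 8a 55

RES = [0x5b, 0x43, 0x8a, 0x55]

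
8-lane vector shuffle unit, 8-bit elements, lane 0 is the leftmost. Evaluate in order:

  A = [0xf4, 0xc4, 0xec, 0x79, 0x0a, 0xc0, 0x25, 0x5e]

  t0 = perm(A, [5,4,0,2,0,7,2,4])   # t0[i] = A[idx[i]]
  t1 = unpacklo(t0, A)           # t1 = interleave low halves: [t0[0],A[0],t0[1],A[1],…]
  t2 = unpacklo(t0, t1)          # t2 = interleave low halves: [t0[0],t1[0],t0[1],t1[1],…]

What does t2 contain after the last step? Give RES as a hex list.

  t0: c0 0a f4 ec f4 5e ec 0a
  t1: c0 f4 0a c4 f4 ec ec 79
  t2: c0 c0 0a f4 f4 0a ec c4

RES = [ 0xc0  0xc0  0x0a  0xf4  0xf4  0x0a  0xec  0xc4 ]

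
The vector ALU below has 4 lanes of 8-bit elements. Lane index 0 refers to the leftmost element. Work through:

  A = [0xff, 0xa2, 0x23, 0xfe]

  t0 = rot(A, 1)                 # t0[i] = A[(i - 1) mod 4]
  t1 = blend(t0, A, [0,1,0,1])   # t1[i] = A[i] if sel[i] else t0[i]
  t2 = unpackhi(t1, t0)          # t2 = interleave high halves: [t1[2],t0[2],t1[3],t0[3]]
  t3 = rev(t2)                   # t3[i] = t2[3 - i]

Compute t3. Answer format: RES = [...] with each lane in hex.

→ t0 |fe|ff|a2|23|
→ t1 |fe|a2|a2|fe|
→ t2 |a2|a2|fe|23|
→ t3 |23|fe|a2|a2|

RES = [ 0x23  0xfe  0xa2  0xa2 ]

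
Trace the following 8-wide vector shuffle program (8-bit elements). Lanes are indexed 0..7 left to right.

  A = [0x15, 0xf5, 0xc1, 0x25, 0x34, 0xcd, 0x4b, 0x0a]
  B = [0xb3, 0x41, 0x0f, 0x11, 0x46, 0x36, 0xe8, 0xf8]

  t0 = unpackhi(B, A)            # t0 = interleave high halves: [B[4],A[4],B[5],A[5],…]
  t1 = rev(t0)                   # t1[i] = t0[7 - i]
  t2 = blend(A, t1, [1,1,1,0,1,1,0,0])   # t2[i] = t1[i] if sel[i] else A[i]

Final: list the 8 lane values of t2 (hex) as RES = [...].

RES = [0x0a, 0xf8, 0x4b, 0x25, 0xcd, 0x36, 0x4b, 0x0a]

→ t0 |46|34|36|cd|e8|4b|f8|0a|
→ t1 |0a|f8|4b|e8|cd|36|34|46|
→ t2 |0a|f8|4b|25|cd|36|4b|0a|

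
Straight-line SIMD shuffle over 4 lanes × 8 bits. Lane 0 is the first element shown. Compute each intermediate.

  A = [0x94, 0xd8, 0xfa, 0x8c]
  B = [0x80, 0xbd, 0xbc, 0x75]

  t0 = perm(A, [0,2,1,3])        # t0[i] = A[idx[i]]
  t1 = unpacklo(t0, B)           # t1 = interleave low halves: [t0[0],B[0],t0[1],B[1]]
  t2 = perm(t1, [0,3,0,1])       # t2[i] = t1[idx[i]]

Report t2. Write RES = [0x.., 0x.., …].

t0 = [0x94, 0xfa, 0xd8, 0x8c]
t1 = [0x94, 0x80, 0xfa, 0xbd]
t2 = [0x94, 0xbd, 0x94, 0x80]

RES = [ 0x94  0xbd  0x94  0x80 ]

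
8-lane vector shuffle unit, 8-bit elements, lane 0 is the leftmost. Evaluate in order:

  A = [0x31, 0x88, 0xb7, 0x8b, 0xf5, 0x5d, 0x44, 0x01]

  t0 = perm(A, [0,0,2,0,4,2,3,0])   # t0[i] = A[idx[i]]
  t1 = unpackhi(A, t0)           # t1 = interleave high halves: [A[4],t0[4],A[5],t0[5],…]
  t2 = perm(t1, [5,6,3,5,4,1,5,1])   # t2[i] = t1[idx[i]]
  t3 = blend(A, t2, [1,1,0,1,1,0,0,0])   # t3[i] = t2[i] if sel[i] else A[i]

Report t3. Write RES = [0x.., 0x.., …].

t0 = [0x31, 0x31, 0xb7, 0x31, 0xf5, 0xb7, 0x8b, 0x31]
t1 = [0xf5, 0xf5, 0x5d, 0xb7, 0x44, 0x8b, 0x01, 0x31]
t2 = [0x8b, 0x01, 0xb7, 0x8b, 0x44, 0xf5, 0x8b, 0xf5]
t3 = [0x8b, 0x01, 0xb7, 0x8b, 0x44, 0x5d, 0x44, 0x01]

RES = [0x8b, 0x01, 0xb7, 0x8b, 0x44, 0x5d, 0x44, 0x01]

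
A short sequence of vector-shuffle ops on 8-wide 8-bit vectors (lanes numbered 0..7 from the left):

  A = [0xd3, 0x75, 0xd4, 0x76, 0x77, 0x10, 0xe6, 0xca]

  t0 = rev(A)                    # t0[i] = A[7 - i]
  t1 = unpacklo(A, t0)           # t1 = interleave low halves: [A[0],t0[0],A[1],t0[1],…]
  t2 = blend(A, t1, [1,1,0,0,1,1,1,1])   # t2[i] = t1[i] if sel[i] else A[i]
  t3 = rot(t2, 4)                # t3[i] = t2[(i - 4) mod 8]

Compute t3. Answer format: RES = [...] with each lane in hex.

RES = [0xd4, 0x10, 0x76, 0x77, 0xd3, 0xca, 0xd4, 0x76]

t0 = [0xca, 0xe6, 0x10, 0x77, 0x76, 0xd4, 0x75, 0xd3]
t1 = [0xd3, 0xca, 0x75, 0xe6, 0xd4, 0x10, 0x76, 0x77]
t2 = [0xd3, 0xca, 0xd4, 0x76, 0xd4, 0x10, 0x76, 0x77]
t3 = [0xd4, 0x10, 0x76, 0x77, 0xd3, 0xca, 0xd4, 0x76]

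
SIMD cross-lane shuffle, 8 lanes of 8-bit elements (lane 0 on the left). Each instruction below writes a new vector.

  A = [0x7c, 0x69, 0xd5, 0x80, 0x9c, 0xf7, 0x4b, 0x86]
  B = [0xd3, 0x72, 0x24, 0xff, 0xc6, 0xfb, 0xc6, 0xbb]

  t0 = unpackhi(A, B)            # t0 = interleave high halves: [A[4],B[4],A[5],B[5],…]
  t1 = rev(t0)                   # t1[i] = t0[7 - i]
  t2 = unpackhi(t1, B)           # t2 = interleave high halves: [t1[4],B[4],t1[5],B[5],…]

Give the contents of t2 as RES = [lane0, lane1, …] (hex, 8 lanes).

RES = [0xfb, 0xc6, 0xf7, 0xfb, 0xc6, 0xc6, 0x9c, 0xbb]

t0 = [0x9c, 0xc6, 0xf7, 0xfb, 0x4b, 0xc6, 0x86, 0xbb]
t1 = [0xbb, 0x86, 0xc6, 0x4b, 0xfb, 0xf7, 0xc6, 0x9c]
t2 = [0xfb, 0xc6, 0xf7, 0xfb, 0xc6, 0xc6, 0x9c, 0xbb]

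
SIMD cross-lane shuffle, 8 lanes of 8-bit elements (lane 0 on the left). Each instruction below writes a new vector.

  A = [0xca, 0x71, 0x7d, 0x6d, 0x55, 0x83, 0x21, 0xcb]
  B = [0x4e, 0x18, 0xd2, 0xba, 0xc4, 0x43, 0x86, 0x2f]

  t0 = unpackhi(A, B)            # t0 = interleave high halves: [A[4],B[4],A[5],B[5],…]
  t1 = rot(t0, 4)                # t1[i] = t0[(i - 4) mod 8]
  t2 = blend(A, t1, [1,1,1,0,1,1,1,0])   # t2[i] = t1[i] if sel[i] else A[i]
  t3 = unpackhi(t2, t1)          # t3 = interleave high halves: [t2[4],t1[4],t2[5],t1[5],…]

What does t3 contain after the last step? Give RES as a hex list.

RES = [ 0x55  0x55  0xc4  0xc4  0x83  0x83  0xcb  0x43 ]

  t0: 55 c4 83 43 21 86 cb 2f
  t1: 21 86 cb 2f 55 c4 83 43
  t2: 21 86 cb 6d 55 c4 83 cb
  t3: 55 55 c4 c4 83 83 cb 43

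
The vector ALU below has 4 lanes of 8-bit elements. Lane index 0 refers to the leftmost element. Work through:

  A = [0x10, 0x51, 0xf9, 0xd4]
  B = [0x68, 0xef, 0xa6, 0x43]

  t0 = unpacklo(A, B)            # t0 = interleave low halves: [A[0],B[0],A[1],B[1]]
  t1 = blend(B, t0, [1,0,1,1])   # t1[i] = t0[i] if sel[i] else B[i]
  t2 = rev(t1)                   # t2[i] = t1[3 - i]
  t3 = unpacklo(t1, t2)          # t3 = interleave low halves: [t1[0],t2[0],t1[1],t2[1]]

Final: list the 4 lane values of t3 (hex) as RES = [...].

RES = [0x10, 0xef, 0xef, 0x51]

  t0: 10 68 51 ef
  t1: 10 ef 51 ef
  t2: ef 51 ef 10
  t3: 10 ef ef 51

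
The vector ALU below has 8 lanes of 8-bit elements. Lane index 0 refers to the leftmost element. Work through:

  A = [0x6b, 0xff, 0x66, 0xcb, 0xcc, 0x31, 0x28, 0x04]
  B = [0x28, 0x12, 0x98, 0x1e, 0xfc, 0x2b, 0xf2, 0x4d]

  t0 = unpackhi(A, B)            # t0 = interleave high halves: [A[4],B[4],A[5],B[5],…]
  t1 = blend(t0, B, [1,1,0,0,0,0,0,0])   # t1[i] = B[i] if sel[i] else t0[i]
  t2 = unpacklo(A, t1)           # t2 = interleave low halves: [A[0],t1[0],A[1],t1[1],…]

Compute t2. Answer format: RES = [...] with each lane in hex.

RES = [0x6b, 0x28, 0xff, 0x12, 0x66, 0x31, 0xcb, 0x2b]

→ t0 |cc|fc|31|2b|28|f2|04|4d|
→ t1 |28|12|31|2b|28|f2|04|4d|
→ t2 |6b|28|ff|12|66|31|cb|2b|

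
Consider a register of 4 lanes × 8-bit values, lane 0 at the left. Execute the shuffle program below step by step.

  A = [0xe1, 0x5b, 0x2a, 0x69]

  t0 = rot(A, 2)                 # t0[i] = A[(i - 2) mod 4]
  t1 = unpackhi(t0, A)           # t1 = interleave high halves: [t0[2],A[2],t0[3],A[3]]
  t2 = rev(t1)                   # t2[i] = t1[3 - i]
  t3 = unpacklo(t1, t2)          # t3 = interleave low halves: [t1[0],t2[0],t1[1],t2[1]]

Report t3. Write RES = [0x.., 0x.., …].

RES = [0xe1, 0x69, 0x2a, 0x5b]

  t0: 2a 69 e1 5b
  t1: e1 2a 5b 69
  t2: 69 5b 2a e1
  t3: e1 69 2a 5b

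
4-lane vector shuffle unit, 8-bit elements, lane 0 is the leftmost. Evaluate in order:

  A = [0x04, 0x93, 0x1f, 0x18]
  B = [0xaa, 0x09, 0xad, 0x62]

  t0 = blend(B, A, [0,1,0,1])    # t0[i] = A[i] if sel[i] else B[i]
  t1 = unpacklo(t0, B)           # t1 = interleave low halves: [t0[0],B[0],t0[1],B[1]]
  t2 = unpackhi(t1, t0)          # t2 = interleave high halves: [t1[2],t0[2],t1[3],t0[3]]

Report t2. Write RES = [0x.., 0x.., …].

RES = [0x93, 0xad, 0x09, 0x18]

  t0: aa 93 ad 18
  t1: aa aa 93 09
  t2: 93 ad 09 18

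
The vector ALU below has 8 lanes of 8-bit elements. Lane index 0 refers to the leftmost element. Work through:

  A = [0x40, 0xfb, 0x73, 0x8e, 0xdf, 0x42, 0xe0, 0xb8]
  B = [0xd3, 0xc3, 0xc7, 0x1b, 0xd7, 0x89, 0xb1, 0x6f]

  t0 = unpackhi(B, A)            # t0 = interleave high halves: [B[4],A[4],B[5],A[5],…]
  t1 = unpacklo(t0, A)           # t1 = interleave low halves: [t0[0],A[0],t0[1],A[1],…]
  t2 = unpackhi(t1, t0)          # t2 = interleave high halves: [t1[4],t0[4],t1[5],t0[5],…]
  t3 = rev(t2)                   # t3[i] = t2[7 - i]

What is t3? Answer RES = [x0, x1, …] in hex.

  t0: d7 df 89 42 b1 e0 6f b8
  t1: d7 40 df fb 89 73 42 8e
  t2: 89 b1 73 e0 42 6f 8e b8
  t3: b8 8e 6f 42 e0 73 b1 89

RES = [ 0xb8  0x8e  0x6f  0x42  0xe0  0x73  0xb1  0x89 ]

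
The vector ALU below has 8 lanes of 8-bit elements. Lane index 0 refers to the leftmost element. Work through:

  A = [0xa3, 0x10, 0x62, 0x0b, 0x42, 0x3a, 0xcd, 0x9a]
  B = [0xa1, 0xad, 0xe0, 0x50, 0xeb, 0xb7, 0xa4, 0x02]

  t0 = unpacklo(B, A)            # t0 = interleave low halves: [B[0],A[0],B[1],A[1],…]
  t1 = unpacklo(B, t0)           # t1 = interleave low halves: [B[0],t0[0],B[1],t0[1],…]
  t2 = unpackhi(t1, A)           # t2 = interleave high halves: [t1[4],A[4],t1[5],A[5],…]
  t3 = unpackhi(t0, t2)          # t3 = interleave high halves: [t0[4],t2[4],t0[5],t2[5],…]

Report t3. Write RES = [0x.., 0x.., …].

  t0: a1 a3 ad 10 e0 62 50 0b
  t1: a1 a1 ad a3 e0 ad 50 10
  t2: e0 42 ad 3a 50 cd 10 9a
  t3: e0 50 62 cd 50 10 0b 9a

RES = [ 0xe0  0x50  0x62  0xcd  0x50  0x10  0x0b  0x9a ]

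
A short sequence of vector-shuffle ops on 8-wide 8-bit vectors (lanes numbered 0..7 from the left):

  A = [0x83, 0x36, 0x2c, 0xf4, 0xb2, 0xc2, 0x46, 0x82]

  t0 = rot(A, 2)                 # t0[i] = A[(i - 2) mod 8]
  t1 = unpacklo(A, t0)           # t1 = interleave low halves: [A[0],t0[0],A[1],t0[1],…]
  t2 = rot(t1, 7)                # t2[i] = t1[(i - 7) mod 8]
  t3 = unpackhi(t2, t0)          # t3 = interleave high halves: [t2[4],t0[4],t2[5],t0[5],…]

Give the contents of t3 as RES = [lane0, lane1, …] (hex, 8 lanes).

→ t0 |46|82|83|36|2c|f4|b2|c2|
→ t1 |83|46|36|82|2c|83|f4|36|
→ t2 |46|36|82|2c|83|f4|36|83|
→ t3 |83|2c|f4|f4|36|b2|83|c2|

RES = [0x83, 0x2c, 0xf4, 0xf4, 0x36, 0xb2, 0x83, 0xc2]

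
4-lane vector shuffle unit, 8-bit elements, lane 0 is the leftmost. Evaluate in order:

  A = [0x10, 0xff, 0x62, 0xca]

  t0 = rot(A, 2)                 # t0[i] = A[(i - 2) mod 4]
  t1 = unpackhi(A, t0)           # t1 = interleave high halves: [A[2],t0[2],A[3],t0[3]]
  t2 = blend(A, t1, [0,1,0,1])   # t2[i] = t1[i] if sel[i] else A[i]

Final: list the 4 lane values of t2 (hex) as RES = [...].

t0 = [0x62, 0xca, 0x10, 0xff]
t1 = [0x62, 0x10, 0xca, 0xff]
t2 = [0x10, 0x10, 0x62, 0xff]

RES = [0x10, 0x10, 0x62, 0xff]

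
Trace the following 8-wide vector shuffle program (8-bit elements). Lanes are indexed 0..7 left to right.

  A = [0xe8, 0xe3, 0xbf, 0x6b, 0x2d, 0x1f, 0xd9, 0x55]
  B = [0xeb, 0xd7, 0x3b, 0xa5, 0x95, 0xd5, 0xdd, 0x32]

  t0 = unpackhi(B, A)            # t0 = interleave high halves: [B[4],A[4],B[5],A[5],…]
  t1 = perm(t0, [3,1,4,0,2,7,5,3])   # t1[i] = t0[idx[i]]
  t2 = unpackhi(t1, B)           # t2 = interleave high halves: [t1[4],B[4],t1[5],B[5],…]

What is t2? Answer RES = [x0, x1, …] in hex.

→ t0 |95|2d|d5|1f|dd|d9|32|55|
→ t1 |1f|2d|dd|95|d5|55|d9|1f|
→ t2 |d5|95|55|d5|d9|dd|1f|32|

RES = [0xd5, 0x95, 0x55, 0xd5, 0xd9, 0xdd, 0x1f, 0x32]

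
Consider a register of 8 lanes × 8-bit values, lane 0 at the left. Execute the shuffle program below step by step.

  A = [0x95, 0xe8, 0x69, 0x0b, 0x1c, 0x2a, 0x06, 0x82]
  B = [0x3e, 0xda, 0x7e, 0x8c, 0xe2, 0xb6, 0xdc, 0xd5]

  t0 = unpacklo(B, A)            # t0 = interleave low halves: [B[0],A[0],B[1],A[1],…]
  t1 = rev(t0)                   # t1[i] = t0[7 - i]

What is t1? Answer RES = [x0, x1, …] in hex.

RES = [0x0b, 0x8c, 0x69, 0x7e, 0xe8, 0xda, 0x95, 0x3e]

t0 = [0x3e, 0x95, 0xda, 0xe8, 0x7e, 0x69, 0x8c, 0x0b]
t1 = [0x0b, 0x8c, 0x69, 0x7e, 0xe8, 0xda, 0x95, 0x3e]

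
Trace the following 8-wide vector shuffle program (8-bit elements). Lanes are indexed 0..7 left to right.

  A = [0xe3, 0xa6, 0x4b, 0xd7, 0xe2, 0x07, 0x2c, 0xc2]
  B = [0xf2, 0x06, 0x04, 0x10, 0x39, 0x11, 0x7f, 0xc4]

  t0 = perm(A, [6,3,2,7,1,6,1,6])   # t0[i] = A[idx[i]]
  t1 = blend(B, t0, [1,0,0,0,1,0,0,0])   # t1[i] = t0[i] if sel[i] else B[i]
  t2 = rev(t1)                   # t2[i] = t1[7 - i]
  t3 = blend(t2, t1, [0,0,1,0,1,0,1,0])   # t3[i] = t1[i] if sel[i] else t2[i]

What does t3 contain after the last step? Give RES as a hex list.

  t0: 2c d7 4b c2 a6 2c a6 2c
  t1: 2c 06 04 10 a6 11 7f c4
  t2: c4 7f 11 a6 10 04 06 2c
  t3: c4 7f 04 a6 a6 04 7f 2c

RES = [ 0xc4  0x7f  0x04  0xa6  0xa6  0x04  0x7f  0x2c ]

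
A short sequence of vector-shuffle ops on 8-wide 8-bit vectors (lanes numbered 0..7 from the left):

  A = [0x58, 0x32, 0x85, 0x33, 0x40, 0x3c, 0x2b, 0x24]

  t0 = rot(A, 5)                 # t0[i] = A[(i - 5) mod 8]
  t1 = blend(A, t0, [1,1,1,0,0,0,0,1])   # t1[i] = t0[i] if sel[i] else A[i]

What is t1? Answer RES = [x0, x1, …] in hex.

→ t0 |33|40|3c|2b|24|58|32|85|
→ t1 |33|40|3c|33|40|3c|2b|85|

RES = [0x33, 0x40, 0x3c, 0x33, 0x40, 0x3c, 0x2b, 0x85]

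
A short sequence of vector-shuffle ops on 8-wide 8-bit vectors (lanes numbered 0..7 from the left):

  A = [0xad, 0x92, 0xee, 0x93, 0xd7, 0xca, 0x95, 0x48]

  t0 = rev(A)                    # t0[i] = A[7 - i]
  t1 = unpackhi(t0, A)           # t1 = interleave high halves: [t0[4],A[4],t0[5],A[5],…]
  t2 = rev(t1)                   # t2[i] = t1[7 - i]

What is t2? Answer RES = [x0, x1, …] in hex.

RES = [ 0x48  0xad  0x95  0x92  0xca  0xee  0xd7  0x93 ]

→ t0 |48|95|ca|d7|93|ee|92|ad|
→ t1 |93|d7|ee|ca|92|95|ad|48|
→ t2 |48|ad|95|92|ca|ee|d7|93|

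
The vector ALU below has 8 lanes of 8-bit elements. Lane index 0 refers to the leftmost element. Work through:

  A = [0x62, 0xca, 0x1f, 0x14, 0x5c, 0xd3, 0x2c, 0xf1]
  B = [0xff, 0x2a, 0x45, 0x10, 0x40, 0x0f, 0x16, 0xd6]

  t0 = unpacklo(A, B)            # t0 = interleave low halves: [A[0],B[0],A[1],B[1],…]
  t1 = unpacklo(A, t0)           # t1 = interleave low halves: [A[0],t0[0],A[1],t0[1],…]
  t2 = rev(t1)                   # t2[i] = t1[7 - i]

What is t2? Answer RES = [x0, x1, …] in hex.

→ t0 |62|ff|ca|2a|1f|45|14|10|
→ t1 |62|62|ca|ff|1f|ca|14|2a|
→ t2 |2a|14|ca|1f|ff|ca|62|62|

RES = [ 0x2a  0x14  0xca  0x1f  0xff  0xca  0x62  0x62 ]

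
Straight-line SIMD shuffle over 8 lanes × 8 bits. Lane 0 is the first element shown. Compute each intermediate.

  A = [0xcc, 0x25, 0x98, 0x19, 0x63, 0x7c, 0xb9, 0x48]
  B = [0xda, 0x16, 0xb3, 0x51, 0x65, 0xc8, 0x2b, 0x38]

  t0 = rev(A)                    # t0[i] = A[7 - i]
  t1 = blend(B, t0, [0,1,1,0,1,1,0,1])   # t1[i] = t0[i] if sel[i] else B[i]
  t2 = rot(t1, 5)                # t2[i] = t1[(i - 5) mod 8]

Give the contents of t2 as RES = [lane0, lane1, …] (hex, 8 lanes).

t0 = [0x48, 0xb9, 0x7c, 0x63, 0x19, 0x98, 0x25, 0xcc]
t1 = [0xda, 0xb9, 0x7c, 0x51, 0x19, 0x98, 0x2b, 0xcc]
t2 = [0x51, 0x19, 0x98, 0x2b, 0xcc, 0xda, 0xb9, 0x7c]

RES = [ 0x51  0x19  0x98  0x2b  0xcc  0xda  0xb9  0x7c ]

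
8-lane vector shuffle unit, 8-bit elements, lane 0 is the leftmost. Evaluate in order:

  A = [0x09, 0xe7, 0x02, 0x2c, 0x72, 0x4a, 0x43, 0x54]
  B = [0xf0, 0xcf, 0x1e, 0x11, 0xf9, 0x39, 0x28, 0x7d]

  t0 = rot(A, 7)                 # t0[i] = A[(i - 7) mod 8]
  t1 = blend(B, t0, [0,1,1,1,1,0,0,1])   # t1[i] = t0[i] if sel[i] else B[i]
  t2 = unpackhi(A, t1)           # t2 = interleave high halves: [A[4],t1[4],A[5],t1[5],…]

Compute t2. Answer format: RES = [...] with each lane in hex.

RES = [ 0x72  0x4a  0x4a  0x39  0x43  0x28  0x54  0x09 ]

→ t0 |e7|02|2c|72|4a|43|54|09|
→ t1 |f0|02|2c|72|4a|39|28|09|
→ t2 |72|4a|4a|39|43|28|54|09|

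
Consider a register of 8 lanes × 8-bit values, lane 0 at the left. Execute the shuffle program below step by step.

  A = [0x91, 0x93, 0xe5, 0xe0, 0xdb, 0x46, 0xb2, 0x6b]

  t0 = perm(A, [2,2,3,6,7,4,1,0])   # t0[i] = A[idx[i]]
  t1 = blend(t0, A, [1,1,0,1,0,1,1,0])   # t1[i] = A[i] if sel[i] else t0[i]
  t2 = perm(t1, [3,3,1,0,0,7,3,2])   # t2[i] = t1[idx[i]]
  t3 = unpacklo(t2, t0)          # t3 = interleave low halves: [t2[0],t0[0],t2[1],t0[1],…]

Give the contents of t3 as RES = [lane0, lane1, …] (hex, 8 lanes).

→ t0 |e5|e5|e0|b2|6b|db|93|91|
→ t1 |91|93|e0|e0|6b|46|b2|91|
→ t2 |e0|e0|93|91|91|91|e0|e0|
→ t3 |e0|e5|e0|e5|93|e0|91|b2|

RES = [ 0xe0  0xe5  0xe0  0xe5  0x93  0xe0  0x91  0xb2 ]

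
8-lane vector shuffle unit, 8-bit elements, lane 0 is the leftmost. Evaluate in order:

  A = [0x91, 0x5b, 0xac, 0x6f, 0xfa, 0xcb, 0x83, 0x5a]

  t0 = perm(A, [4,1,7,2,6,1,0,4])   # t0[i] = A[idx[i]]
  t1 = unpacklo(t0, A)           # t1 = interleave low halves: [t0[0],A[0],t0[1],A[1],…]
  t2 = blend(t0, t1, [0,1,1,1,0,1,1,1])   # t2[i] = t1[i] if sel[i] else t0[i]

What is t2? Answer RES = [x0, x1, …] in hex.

RES = [0xfa, 0x91, 0x5b, 0x5b, 0x83, 0xac, 0xac, 0x6f]

→ t0 |fa|5b|5a|ac|83|5b|91|fa|
→ t1 |fa|91|5b|5b|5a|ac|ac|6f|
→ t2 |fa|91|5b|5b|83|ac|ac|6f|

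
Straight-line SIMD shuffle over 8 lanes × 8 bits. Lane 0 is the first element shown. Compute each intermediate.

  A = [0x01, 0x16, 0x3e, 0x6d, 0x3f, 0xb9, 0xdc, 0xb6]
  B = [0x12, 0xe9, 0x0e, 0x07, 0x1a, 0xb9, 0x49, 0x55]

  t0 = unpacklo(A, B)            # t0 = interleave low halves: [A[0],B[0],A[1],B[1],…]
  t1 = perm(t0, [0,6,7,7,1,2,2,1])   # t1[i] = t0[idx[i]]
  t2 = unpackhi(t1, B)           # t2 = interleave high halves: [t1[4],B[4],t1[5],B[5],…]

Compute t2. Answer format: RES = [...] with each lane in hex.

  t0: 01 12 16 e9 3e 0e 6d 07
  t1: 01 6d 07 07 12 16 16 12
  t2: 12 1a 16 b9 16 49 12 55

RES = [0x12, 0x1a, 0x16, 0xb9, 0x16, 0x49, 0x12, 0x55]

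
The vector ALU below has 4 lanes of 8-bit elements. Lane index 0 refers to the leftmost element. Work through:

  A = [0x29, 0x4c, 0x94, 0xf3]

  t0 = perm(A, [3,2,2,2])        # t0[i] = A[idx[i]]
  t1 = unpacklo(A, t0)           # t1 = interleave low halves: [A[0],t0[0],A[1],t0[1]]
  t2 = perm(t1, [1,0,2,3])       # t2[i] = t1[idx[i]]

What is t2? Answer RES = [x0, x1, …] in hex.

→ t0 |f3|94|94|94|
→ t1 |29|f3|4c|94|
→ t2 |f3|29|4c|94|

RES = [0xf3, 0x29, 0x4c, 0x94]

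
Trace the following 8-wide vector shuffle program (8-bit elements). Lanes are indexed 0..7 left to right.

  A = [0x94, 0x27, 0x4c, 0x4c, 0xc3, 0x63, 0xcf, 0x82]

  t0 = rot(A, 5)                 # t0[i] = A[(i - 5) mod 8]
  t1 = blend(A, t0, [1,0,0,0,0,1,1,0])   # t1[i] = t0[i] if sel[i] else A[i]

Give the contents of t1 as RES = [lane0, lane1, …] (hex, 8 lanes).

RES = [ 0x4c  0x27  0x4c  0x4c  0xc3  0x94  0x27  0x82 ]

t0 = [0x4c, 0xc3, 0x63, 0xcf, 0x82, 0x94, 0x27, 0x4c]
t1 = [0x4c, 0x27, 0x4c, 0x4c, 0xc3, 0x94, 0x27, 0x82]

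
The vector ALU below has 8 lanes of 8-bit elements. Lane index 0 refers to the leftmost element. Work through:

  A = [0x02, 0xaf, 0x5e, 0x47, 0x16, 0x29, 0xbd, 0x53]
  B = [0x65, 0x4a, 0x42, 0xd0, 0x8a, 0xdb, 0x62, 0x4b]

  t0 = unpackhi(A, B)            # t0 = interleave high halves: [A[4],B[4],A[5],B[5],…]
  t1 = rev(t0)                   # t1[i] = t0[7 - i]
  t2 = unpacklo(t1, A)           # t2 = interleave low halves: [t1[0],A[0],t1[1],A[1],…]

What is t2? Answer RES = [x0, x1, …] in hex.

→ t0 |16|8a|29|db|bd|62|53|4b|
→ t1 |4b|53|62|bd|db|29|8a|16|
→ t2 |4b|02|53|af|62|5e|bd|47|

RES = [0x4b, 0x02, 0x53, 0xaf, 0x62, 0x5e, 0xbd, 0x47]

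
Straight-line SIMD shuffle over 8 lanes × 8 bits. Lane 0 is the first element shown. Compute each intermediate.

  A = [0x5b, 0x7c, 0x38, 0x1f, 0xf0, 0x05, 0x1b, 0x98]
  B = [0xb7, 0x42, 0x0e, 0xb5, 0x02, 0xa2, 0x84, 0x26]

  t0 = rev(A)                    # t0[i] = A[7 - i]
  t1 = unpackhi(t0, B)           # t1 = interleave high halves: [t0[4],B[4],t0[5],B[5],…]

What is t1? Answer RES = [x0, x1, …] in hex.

t0 = [0x98, 0x1b, 0x05, 0xf0, 0x1f, 0x38, 0x7c, 0x5b]
t1 = [0x1f, 0x02, 0x38, 0xa2, 0x7c, 0x84, 0x5b, 0x26]

RES = [ 0x1f  0x02  0x38  0xa2  0x7c  0x84  0x5b  0x26 ]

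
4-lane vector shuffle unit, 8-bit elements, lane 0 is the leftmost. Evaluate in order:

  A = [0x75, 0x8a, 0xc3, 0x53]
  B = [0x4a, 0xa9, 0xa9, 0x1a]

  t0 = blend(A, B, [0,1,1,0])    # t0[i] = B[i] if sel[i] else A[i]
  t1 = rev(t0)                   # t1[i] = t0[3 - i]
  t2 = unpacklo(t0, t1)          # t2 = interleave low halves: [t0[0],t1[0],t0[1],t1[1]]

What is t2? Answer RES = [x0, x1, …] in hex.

RES = [0x75, 0x53, 0xa9, 0xa9]

  t0: 75 a9 a9 53
  t1: 53 a9 a9 75
  t2: 75 53 a9 a9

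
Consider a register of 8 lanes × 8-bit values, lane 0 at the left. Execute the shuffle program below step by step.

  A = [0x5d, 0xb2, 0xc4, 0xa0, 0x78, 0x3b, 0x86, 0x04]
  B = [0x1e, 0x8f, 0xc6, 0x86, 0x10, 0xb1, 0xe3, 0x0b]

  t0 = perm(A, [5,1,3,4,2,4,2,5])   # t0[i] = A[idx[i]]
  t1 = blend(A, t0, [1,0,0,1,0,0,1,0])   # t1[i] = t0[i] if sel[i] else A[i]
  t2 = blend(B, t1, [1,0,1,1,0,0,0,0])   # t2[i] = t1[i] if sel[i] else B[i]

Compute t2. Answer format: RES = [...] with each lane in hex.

RES = [0x3b, 0x8f, 0xc4, 0x78, 0x10, 0xb1, 0xe3, 0x0b]

t0 = [0x3b, 0xb2, 0xa0, 0x78, 0xc4, 0x78, 0xc4, 0x3b]
t1 = [0x3b, 0xb2, 0xc4, 0x78, 0x78, 0x3b, 0xc4, 0x04]
t2 = [0x3b, 0x8f, 0xc4, 0x78, 0x10, 0xb1, 0xe3, 0x0b]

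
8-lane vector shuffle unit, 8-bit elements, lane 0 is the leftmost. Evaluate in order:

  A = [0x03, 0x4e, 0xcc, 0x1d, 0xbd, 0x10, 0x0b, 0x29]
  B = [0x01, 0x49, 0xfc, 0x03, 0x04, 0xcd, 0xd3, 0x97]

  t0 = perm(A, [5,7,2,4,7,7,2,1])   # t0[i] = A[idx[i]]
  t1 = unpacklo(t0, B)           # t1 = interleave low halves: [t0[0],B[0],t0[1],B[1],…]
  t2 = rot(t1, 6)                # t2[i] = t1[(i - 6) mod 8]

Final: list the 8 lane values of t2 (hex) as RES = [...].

  t0: 10 29 cc bd 29 29 cc 4e
  t1: 10 01 29 49 cc fc bd 03
  t2: 29 49 cc fc bd 03 10 01

RES = [ 0x29  0x49  0xcc  0xfc  0xbd  0x03  0x10  0x01 ]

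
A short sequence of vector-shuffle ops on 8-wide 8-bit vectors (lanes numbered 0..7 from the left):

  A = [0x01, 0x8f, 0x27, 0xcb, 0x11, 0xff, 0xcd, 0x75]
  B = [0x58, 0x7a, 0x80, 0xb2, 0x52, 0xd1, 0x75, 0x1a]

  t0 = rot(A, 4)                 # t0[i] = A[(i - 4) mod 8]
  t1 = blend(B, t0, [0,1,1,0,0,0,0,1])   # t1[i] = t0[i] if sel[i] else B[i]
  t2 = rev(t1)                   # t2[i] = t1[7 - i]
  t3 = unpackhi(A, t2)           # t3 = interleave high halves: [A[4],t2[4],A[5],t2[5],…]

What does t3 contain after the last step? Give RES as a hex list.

RES = [ 0x11  0xb2  0xff  0xcd  0xcd  0xff  0x75  0x58 ]

  t0: 11 ff cd 75 01 8f 27 cb
  t1: 58 ff cd b2 52 d1 75 cb
  t2: cb 75 d1 52 b2 cd ff 58
  t3: 11 b2 ff cd cd ff 75 58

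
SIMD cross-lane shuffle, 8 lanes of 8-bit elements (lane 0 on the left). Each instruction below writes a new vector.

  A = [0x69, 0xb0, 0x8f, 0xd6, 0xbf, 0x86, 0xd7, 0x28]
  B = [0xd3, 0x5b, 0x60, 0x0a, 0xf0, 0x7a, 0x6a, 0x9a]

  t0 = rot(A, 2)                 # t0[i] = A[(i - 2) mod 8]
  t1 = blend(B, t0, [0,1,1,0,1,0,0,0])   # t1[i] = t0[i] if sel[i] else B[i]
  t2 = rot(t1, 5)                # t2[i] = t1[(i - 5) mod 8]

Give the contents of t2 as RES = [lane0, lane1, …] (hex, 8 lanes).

  t0: d7 28 69 b0 8f d6 bf 86
  t1: d3 28 69 0a 8f 7a 6a 9a
  t2: 0a 8f 7a 6a 9a d3 28 69

RES = [ 0x0a  0x8f  0x7a  0x6a  0x9a  0xd3  0x28  0x69 ]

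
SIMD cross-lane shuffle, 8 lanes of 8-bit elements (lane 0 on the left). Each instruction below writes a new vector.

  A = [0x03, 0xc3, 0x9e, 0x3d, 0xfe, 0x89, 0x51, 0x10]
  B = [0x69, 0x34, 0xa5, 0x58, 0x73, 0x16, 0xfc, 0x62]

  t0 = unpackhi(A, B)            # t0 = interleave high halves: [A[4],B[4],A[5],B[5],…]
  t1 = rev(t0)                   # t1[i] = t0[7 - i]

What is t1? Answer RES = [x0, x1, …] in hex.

  t0: fe 73 89 16 51 fc 10 62
  t1: 62 10 fc 51 16 89 73 fe

RES = [0x62, 0x10, 0xfc, 0x51, 0x16, 0x89, 0x73, 0xfe]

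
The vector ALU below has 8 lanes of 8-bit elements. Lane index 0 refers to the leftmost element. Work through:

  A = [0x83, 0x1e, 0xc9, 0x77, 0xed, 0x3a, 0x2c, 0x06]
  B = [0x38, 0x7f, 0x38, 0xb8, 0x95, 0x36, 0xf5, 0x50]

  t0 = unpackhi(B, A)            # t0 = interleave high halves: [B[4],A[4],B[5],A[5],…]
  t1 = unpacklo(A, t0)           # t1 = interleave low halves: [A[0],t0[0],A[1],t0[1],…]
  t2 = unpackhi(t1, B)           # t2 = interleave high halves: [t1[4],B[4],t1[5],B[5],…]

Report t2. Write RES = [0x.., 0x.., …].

t0 = [0x95, 0xed, 0x36, 0x3a, 0xf5, 0x2c, 0x50, 0x06]
t1 = [0x83, 0x95, 0x1e, 0xed, 0xc9, 0x36, 0x77, 0x3a]
t2 = [0xc9, 0x95, 0x36, 0x36, 0x77, 0xf5, 0x3a, 0x50]

RES = [ 0xc9  0x95  0x36  0x36  0x77  0xf5  0x3a  0x50 ]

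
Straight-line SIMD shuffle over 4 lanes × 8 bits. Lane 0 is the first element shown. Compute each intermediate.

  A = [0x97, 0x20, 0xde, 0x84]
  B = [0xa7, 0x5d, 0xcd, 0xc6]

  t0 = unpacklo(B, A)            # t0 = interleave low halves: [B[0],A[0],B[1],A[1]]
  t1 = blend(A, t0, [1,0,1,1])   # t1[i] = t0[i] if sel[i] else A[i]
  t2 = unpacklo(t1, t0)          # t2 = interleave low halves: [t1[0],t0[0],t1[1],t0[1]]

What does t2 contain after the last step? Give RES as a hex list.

RES = [0xa7, 0xa7, 0x20, 0x97]

t0 = [0xa7, 0x97, 0x5d, 0x20]
t1 = [0xa7, 0x20, 0x5d, 0x20]
t2 = [0xa7, 0xa7, 0x20, 0x97]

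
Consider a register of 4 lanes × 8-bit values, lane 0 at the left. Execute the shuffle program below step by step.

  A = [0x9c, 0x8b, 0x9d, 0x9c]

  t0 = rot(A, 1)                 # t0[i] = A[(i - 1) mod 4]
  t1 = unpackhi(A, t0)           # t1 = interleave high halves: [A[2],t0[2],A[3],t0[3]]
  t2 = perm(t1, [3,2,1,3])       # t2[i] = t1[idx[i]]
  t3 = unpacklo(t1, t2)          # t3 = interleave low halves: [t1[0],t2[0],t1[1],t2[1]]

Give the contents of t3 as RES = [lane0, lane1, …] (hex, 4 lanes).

RES = [0x9d, 0x9d, 0x8b, 0x9c]

  t0: 9c 9c 8b 9d
  t1: 9d 8b 9c 9d
  t2: 9d 9c 8b 9d
  t3: 9d 9d 8b 9c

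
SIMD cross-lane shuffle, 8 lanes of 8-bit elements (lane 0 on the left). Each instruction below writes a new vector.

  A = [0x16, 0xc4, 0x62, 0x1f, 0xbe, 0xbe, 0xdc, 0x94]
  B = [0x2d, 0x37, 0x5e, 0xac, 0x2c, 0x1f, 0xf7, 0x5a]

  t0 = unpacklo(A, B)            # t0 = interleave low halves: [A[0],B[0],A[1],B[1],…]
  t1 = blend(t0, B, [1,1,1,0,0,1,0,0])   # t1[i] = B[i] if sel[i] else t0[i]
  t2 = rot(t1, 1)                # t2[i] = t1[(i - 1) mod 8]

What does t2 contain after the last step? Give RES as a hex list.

RES = [0xac, 0x2d, 0x37, 0x5e, 0x37, 0x62, 0x1f, 0x1f]

  t0: 16 2d c4 37 62 5e 1f ac
  t1: 2d 37 5e 37 62 1f 1f ac
  t2: ac 2d 37 5e 37 62 1f 1f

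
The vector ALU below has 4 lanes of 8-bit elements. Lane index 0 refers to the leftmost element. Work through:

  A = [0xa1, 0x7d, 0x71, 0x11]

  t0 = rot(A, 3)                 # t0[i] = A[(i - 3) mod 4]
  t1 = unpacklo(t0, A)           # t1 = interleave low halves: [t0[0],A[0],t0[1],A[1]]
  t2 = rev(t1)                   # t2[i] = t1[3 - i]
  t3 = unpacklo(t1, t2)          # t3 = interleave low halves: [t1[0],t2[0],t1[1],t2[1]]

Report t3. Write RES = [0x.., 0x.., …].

→ t0 |7d|71|11|a1|
→ t1 |7d|a1|71|7d|
→ t2 |7d|71|a1|7d|
→ t3 |7d|7d|a1|71|

RES = [0x7d, 0x7d, 0xa1, 0x71]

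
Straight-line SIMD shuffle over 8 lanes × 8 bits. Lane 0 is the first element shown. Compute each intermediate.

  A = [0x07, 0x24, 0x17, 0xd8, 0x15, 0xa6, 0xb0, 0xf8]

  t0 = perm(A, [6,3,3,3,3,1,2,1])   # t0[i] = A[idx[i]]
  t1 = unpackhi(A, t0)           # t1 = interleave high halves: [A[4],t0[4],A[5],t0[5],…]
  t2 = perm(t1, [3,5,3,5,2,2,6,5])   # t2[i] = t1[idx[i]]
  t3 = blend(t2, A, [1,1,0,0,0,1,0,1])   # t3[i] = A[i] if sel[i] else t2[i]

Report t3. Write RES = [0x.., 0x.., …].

t0 = [0xb0, 0xd8, 0xd8, 0xd8, 0xd8, 0x24, 0x17, 0x24]
t1 = [0x15, 0xd8, 0xa6, 0x24, 0xb0, 0x17, 0xf8, 0x24]
t2 = [0x24, 0x17, 0x24, 0x17, 0xa6, 0xa6, 0xf8, 0x17]
t3 = [0x07, 0x24, 0x24, 0x17, 0xa6, 0xa6, 0xf8, 0xf8]

RES = [0x07, 0x24, 0x24, 0x17, 0xa6, 0xa6, 0xf8, 0xf8]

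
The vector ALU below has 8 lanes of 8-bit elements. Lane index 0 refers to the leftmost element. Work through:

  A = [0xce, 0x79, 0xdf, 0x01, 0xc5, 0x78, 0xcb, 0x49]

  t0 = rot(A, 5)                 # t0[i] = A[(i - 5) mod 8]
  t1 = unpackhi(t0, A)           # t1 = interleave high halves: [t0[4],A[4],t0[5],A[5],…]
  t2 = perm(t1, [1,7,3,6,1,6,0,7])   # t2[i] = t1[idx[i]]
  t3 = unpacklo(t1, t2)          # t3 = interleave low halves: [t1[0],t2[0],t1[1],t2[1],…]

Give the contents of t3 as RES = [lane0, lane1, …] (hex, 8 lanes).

→ t0 |01|c5|78|cb|49|ce|79|df|
→ t1 |49|c5|ce|78|79|cb|df|49|
→ t2 |c5|49|78|df|c5|df|49|49|
→ t3 |49|c5|c5|49|ce|78|78|df|

RES = [0x49, 0xc5, 0xc5, 0x49, 0xce, 0x78, 0x78, 0xdf]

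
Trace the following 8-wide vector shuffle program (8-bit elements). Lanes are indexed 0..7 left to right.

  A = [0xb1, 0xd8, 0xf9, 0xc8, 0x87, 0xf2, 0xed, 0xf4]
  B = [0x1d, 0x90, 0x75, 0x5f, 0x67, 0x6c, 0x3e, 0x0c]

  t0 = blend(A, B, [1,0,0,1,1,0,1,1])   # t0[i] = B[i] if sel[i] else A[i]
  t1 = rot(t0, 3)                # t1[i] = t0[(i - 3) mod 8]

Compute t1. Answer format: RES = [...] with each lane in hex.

RES = [ 0xf2  0x3e  0x0c  0x1d  0xd8  0xf9  0x5f  0x67 ]

→ t0 |1d|d8|f9|5f|67|f2|3e|0c|
→ t1 |f2|3e|0c|1d|d8|f9|5f|67|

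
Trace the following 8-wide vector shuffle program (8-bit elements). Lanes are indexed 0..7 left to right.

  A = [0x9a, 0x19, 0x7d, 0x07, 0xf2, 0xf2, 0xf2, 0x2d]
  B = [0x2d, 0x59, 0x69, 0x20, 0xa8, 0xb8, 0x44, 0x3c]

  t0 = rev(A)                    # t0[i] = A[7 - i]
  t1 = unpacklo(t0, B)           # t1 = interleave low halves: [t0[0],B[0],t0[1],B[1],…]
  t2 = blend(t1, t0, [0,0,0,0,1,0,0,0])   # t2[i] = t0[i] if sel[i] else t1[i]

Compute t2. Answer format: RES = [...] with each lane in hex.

RES = [ 0x2d  0x2d  0xf2  0x59  0x07  0x69  0xf2  0x20 ]

→ t0 |2d|f2|f2|f2|07|7d|19|9a|
→ t1 |2d|2d|f2|59|f2|69|f2|20|
→ t2 |2d|2d|f2|59|07|69|f2|20|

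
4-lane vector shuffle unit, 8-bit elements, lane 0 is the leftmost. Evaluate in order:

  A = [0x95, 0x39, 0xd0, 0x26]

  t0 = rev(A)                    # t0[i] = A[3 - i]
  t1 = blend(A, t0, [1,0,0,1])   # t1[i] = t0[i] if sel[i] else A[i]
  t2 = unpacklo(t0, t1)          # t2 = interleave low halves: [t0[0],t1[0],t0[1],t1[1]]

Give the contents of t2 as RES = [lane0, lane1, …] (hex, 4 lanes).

t0 = [0x26, 0xd0, 0x39, 0x95]
t1 = [0x26, 0x39, 0xd0, 0x95]
t2 = [0x26, 0x26, 0xd0, 0x39]

RES = [ 0x26  0x26  0xd0  0x39 ]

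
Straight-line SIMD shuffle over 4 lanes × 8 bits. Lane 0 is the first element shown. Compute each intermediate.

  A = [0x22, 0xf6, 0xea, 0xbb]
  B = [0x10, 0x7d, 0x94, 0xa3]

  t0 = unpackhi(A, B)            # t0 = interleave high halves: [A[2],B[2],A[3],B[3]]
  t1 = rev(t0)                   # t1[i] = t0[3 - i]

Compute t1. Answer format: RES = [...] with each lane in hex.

  t0: ea 94 bb a3
  t1: a3 bb 94 ea

RES = [0xa3, 0xbb, 0x94, 0xea]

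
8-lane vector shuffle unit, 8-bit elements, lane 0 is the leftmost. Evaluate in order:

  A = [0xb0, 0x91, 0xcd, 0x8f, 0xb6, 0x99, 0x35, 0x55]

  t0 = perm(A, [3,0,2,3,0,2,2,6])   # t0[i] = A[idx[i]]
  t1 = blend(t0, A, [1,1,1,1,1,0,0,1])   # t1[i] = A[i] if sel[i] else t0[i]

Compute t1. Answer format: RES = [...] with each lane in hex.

→ t0 |8f|b0|cd|8f|b0|cd|cd|35|
→ t1 |b0|91|cd|8f|b6|cd|cd|55|

RES = [ 0xb0  0x91  0xcd  0x8f  0xb6  0xcd  0xcd  0x55 ]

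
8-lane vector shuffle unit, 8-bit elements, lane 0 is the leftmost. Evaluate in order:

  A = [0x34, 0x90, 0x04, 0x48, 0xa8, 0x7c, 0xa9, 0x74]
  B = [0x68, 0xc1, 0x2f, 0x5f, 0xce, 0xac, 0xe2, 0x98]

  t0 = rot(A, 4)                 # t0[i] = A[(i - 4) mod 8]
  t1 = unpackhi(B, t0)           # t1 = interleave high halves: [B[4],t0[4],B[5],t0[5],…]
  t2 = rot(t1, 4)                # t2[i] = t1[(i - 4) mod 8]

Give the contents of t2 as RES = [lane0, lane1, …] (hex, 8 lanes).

RES = [ 0xe2  0x04  0x98  0x48  0xce  0x34  0xac  0x90 ]

  t0: a8 7c a9 74 34 90 04 48
  t1: ce 34 ac 90 e2 04 98 48
  t2: e2 04 98 48 ce 34 ac 90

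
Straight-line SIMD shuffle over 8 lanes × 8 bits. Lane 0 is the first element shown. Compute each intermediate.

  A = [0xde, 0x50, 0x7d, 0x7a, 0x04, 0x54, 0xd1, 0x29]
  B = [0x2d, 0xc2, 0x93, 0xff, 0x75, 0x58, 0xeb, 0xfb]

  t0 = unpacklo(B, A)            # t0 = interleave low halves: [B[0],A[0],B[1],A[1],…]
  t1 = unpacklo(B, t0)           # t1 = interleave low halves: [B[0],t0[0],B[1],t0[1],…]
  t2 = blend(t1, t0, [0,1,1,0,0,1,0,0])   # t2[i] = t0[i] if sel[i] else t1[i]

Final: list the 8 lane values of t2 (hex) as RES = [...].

RES = [0x2d, 0xde, 0xc2, 0xde, 0x93, 0x7d, 0xff, 0x50]

→ t0 |2d|de|c2|50|93|7d|ff|7a|
→ t1 |2d|2d|c2|de|93|c2|ff|50|
→ t2 |2d|de|c2|de|93|7d|ff|50|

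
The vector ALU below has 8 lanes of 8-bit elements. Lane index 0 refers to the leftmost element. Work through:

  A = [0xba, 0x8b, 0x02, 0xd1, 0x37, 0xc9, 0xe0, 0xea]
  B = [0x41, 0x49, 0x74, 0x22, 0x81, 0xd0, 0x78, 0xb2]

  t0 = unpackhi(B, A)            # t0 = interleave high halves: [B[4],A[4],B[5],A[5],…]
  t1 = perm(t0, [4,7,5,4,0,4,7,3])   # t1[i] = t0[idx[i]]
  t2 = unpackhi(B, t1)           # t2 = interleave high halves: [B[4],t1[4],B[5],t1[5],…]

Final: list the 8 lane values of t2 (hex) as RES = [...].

t0 = [0x81, 0x37, 0xd0, 0xc9, 0x78, 0xe0, 0xb2, 0xea]
t1 = [0x78, 0xea, 0xe0, 0x78, 0x81, 0x78, 0xea, 0xc9]
t2 = [0x81, 0x81, 0xd0, 0x78, 0x78, 0xea, 0xb2, 0xc9]

RES = [0x81, 0x81, 0xd0, 0x78, 0x78, 0xea, 0xb2, 0xc9]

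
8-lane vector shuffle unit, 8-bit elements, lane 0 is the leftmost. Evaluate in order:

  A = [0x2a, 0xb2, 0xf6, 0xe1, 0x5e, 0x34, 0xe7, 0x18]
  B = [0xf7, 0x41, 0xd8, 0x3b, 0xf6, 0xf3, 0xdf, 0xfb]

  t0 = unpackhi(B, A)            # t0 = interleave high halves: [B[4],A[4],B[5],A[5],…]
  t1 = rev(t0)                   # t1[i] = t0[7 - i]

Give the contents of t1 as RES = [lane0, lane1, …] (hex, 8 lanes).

RES = [0x18, 0xfb, 0xe7, 0xdf, 0x34, 0xf3, 0x5e, 0xf6]

  t0: f6 5e f3 34 df e7 fb 18
  t1: 18 fb e7 df 34 f3 5e f6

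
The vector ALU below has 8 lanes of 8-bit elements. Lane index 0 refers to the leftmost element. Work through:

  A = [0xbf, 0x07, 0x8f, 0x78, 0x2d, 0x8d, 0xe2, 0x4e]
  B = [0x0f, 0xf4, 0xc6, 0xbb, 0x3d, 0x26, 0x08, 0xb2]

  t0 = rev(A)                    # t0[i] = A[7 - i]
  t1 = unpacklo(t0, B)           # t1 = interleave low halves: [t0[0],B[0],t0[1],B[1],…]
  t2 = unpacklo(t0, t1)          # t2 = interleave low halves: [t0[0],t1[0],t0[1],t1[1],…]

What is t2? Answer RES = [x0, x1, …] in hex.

  t0: 4e e2 8d 2d 78 8f 07 bf
  t1: 4e 0f e2 f4 8d c6 2d bb
  t2: 4e 4e e2 0f 8d e2 2d f4

RES = [0x4e, 0x4e, 0xe2, 0x0f, 0x8d, 0xe2, 0x2d, 0xf4]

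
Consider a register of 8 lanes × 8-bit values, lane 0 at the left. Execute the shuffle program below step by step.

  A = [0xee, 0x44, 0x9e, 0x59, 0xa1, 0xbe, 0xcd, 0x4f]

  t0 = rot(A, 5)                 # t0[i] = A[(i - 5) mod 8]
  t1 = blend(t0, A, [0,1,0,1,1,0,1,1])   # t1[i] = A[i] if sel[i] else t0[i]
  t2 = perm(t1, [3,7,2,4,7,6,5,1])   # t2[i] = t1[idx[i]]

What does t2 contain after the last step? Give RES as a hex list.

t0 = [0x59, 0xa1, 0xbe, 0xcd, 0x4f, 0xee, 0x44, 0x9e]
t1 = [0x59, 0x44, 0xbe, 0x59, 0xa1, 0xee, 0xcd, 0x4f]
t2 = [0x59, 0x4f, 0xbe, 0xa1, 0x4f, 0xcd, 0xee, 0x44]

RES = [ 0x59  0x4f  0xbe  0xa1  0x4f  0xcd  0xee  0x44 ]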